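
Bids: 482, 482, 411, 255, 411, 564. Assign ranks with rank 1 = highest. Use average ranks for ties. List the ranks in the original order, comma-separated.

Sorted (descending): 564, 482, 482, 411, 411, 255
The 2 values of 482 occupy positions 2–3 → average rank (2+3)/2 = 2.5.
The 2 values of 411 occupy positions 4–5 → average rank (4+5)/2 = 4.5.

2.5, 2.5, 4.5, 6, 4.5, 1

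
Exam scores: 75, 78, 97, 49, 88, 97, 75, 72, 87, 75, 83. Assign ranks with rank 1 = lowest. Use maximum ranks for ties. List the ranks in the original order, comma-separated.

Sorted (ascending): 49, 72, 75, 75, 75, 78, 83, 87, 88, 97, 97
The 3 values of 75 occupy positions 3–5 → each gets rank 5.
The 2 values of 97 occupy positions 10–11 → each gets rank 11.

5, 6, 11, 1, 9, 11, 5, 2, 8, 5, 7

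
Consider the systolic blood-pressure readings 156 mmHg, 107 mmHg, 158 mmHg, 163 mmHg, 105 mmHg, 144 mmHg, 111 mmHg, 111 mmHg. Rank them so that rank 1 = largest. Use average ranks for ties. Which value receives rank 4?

Sorted (descending): 163, 158, 156, 144, 111, 111, 107, 105
The 2 values of 111 occupy positions 5–6 → average rank (5+6)/2 = 5.5.
Rank 4 → value 144.

144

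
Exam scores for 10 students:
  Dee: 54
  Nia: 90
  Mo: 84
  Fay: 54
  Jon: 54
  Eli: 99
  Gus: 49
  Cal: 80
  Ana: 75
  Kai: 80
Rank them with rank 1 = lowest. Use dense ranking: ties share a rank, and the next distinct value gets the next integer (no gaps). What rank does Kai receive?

Sorted (ascending): 49, 54, 54, 54, 75, 80, 80, 84, 90, 99
The 3 values of 54 share dense rank 2.
The 2 values of 80 share dense rank 4.
Remaining distinct values take the next consecutive integers.
Kai has value 80 → rank 4.

4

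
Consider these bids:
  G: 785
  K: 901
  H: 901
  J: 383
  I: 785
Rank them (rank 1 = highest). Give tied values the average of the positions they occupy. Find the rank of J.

Sorted (descending): 901, 901, 785, 785, 383
The 2 values of 901 occupy positions 1–2 → average rank (1+2)/2 = 1.5.
The 2 values of 785 occupy positions 3–4 → average rank (3+4)/2 = 3.5.
J has value 383 → rank 5.

5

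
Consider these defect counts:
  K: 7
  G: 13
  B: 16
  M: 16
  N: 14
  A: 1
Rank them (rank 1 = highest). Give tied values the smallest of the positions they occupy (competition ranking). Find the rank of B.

1

Sorted (descending): 16, 16, 14, 13, 7, 1
The 2 values of 16 occupy positions 1–2 → each gets rank 1.
B has value 16 → rank 1.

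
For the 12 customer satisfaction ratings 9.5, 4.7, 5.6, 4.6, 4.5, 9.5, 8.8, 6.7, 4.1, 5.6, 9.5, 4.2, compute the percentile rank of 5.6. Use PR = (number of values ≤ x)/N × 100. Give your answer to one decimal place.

58.3

N = 12.
Strictly below 5.6: 5. Equal to 5.6: 2.
PR = 7/12 × 100 = 58.3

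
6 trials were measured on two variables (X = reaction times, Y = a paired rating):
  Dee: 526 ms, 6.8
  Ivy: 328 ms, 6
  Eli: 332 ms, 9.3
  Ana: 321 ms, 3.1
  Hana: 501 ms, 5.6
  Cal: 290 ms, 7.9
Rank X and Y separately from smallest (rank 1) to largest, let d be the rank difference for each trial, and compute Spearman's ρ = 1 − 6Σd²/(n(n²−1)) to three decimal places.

0.029

Ranks of variable 1: 6, 3, 4, 2, 5, 1
Ranks of variable 2: 4, 3, 6, 1, 2, 5
d = r₁ − r₂: 2, 0, -2, 1, 3, -4
d²: 4, 0, 4, 1, 9, 16; Σd² = 34
ρ = 1 − 6·34/(6·35) = 1 − 204/210 = 0.029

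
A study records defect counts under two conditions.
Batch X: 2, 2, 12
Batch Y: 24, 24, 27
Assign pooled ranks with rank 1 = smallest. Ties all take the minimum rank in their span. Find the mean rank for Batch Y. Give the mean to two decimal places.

4.67

Sorted (ascending): 2, 2, 12, 24, 24, 27
The 2 values of 2 occupy positions 1–2 → each gets rank 1.
The 2 values of 24 occupy positions 4–5 → each gets rank 4.
Batch Y values → pooled ranks: 24→4, 24→4, 27→6
Mean rank = (4 + 4 + 6) / 3 = 4.67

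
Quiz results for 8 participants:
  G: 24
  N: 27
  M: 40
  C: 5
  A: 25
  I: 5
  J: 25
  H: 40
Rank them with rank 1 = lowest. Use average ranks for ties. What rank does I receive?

1.5

Sorted (ascending): 5, 5, 24, 25, 25, 27, 40, 40
The 2 values of 5 occupy positions 1–2 → average rank (1+2)/2 = 1.5.
The 2 values of 25 occupy positions 4–5 → average rank (4+5)/2 = 4.5.
The 2 values of 40 occupy positions 7–8 → average rank (7+8)/2 = 7.5.
I has value 5 → rank 1.5.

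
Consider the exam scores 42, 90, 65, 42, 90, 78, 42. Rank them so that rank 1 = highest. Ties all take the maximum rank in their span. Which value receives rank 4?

Sorted (descending): 90, 90, 78, 65, 42, 42, 42
The 2 values of 90 occupy positions 1–2 → each gets rank 2.
The 3 values of 42 occupy positions 5–7 → each gets rank 7.
Rank 4 → value 65.

65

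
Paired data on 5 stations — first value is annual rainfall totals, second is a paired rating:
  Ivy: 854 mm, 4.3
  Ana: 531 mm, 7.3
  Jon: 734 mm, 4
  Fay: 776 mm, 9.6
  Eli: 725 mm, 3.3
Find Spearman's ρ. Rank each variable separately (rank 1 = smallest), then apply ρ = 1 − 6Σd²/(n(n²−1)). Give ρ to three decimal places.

0.200

Ranks of variable 1: 5, 1, 3, 4, 2
Ranks of variable 2: 3, 4, 2, 5, 1
d = r₁ − r₂: 2, -3, 1, -1, 1
d²: 4, 9, 1, 1, 1; Σd² = 16
ρ = 1 − 6·16/(5·24) = 1 − 96/120 = 0.200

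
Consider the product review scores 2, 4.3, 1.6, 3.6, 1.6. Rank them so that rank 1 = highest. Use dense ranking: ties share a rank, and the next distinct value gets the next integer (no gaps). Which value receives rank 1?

Sorted (descending): 4.3, 3.6, 2, 1.6, 1.6
The 2 values of 1.6 share dense rank 4.
Remaining distinct values take the next consecutive integers.
Rank 1 → value 4.3.

4.3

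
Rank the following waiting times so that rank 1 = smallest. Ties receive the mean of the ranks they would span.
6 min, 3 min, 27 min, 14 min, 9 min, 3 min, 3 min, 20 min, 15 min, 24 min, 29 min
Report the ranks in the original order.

Sorted (ascending): 3, 3, 3, 6, 9, 14, 15, 20, 24, 27, 29
The 3 values of 3 occupy positions 1–3 → average rank 2.

4, 2, 10, 6, 5, 2, 2, 8, 7, 9, 11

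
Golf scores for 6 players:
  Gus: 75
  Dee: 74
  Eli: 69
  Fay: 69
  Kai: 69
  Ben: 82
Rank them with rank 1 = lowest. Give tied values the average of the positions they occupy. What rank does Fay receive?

Sorted (ascending): 69, 69, 69, 74, 75, 82
The 3 values of 69 occupy positions 1–3 → average rank 2.
Fay has value 69 → rank 2.

2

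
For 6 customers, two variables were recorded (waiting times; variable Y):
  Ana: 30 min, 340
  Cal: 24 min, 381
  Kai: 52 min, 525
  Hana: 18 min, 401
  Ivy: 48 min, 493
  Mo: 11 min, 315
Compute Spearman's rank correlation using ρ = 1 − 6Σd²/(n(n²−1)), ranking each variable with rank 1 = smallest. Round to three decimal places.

0.771

Ranks of variable 1: 4, 3, 6, 2, 5, 1
Ranks of variable 2: 2, 3, 6, 4, 5, 1
d = r₁ − r₂: 2, 0, 0, -2, 0, 0
d²: 4, 0, 0, 4, 0, 0; Σd² = 8
ρ = 1 − 6·8/(6·35) = 1 − 48/210 = 0.771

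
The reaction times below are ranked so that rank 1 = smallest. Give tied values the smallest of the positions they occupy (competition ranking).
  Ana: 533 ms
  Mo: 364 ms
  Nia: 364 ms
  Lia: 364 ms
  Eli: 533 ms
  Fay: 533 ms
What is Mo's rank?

1

Sorted (ascending): 364, 364, 364, 533, 533, 533
The 3 values of 364 occupy positions 1–3 → each gets rank 1.
The 3 values of 533 occupy positions 4–6 → each gets rank 4.
Mo has value 364 ms → rank 1.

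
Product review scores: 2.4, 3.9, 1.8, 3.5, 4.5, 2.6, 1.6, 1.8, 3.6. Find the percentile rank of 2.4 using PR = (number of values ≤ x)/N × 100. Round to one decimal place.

N = 9.
Strictly below 2.4: 3. Equal to 2.4: 1.
PR = 4/9 × 100 = 44.4

44.4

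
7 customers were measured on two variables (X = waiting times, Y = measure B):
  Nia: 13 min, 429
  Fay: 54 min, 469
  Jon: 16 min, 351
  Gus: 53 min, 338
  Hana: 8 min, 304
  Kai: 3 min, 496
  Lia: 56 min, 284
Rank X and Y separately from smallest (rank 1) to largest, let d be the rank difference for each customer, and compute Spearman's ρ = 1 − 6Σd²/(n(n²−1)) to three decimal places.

-0.429

Ranks of variable 1: 3, 6, 4, 5, 2, 1, 7
Ranks of variable 2: 5, 6, 4, 3, 2, 7, 1
d = r₁ − r₂: -2, 0, 0, 2, 0, -6, 6
d²: 4, 0, 0, 4, 0, 36, 36; Σd² = 80
ρ = 1 − 6·80/(7·48) = 1 − 480/336 = -0.429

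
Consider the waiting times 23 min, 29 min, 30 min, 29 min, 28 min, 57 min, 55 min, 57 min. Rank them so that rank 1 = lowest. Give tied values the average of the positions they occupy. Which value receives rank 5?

Sorted (ascending): 23, 28, 29, 29, 30, 55, 57, 57
The 2 values of 29 occupy positions 3–4 → average rank (3+4)/2 = 3.5.
The 2 values of 57 occupy positions 7–8 → average rank (7+8)/2 = 7.5.
Rank 5 → value 30.

30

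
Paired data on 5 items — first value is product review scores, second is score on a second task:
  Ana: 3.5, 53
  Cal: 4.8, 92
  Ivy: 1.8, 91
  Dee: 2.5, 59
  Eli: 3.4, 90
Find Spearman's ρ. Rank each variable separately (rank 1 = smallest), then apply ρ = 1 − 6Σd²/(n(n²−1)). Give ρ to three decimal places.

0.100

Ranks of variable 1: 4, 5, 1, 2, 3
Ranks of variable 2: 1, 5, 4, 2, 3
d = r₁ − r₂: 3, 0, -3, 0, 0
d²: 9, 0, 9, 0, 0; Σd² = 18
ρ = 1 − 6·18/(5·24) = 1 − 108/120 = 0.100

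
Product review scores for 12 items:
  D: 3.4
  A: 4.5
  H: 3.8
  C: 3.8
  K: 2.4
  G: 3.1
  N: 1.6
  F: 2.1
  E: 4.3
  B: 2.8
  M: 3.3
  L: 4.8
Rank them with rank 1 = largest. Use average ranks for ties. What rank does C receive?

4.5

Sorted (descending): 4.8, 4.5, 4.3, 3.8, 3.8, 3.4, 3.3, 3.1, 2.8, 2.4, 2.1, 1.6
The 2 values of 3.8 occupy positions 4–5 → average rank (4+5)/2 = 4.5.
C has value 3.8 → rank 4.5.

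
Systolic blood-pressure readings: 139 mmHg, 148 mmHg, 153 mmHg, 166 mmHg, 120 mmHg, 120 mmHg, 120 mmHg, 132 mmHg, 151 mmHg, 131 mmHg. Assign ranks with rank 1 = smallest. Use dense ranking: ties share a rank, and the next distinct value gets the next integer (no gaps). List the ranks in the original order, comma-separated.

4, 5, 7, 8, 1, 1, 1, 3, 6, 2

Sorted (ascending): 120, 120, 120, 131, 132, 139, 148, 151, 153, 166
The 3 values of 120 share dense rank 1.
Remaining distinct values take the next consecutive integers.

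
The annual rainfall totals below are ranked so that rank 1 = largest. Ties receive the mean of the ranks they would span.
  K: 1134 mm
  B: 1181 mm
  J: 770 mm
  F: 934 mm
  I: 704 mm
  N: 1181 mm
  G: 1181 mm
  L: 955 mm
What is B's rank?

Sorted (descending): 1181, 1181, 1181, 1134, 955, 934, 770, 704
The 3 values of 1181 occupy positions 1–3 → average rank 2.
B has value 1181 mm → rank 2.

2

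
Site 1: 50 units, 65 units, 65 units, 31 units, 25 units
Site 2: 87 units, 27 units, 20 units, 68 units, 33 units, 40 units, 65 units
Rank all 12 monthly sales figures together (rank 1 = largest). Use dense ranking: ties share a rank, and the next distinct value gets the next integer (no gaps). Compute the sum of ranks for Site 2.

35

Sorted (descending): 87, 68, 65, 65, 65, 50, 40, 33, 31, 27, 25, 20
The 3 values of 65 share dense rank 3.
Remaining distinct values take the next consecutive integers.
Site 2 values → pooled ranks: 87→1, 27→8, 20→10, 68→2, 33→6, 40→5, 65→3
Rank sum = 1 + 8 + 10 + 2 + 6 + 5 + 3 = 35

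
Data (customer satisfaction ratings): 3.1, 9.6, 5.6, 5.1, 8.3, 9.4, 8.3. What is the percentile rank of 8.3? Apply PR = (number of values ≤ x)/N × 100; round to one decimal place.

71.4

N = 7.
Strictly below 8.3: 3. Equal to 8.3: 2.
PR = 5/7 × 100 = 71.4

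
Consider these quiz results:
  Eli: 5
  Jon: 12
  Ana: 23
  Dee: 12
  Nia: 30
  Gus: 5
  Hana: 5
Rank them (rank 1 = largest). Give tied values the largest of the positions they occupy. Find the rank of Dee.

Sorted (descending): 30, 23, 12, 12, 5, 5, 5
The 2 values of 12 occupy positions 3–4 → each gets rank 4.
The 3 values of 5 occupy positions 5–7 → each gets rank 7.
Dee has value 12 → rank 4.

4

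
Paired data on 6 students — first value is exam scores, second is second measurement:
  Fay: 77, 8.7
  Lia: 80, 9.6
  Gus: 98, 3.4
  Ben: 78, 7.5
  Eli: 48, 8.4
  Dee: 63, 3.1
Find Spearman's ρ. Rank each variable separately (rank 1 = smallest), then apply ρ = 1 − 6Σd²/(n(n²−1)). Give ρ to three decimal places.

Ranks of variable 1: 3, 5, 6, 4, 1, 2
Ranks of variable 2: 5, 6, 2, 3, 4, 1
d = r₁ − r₂: -2, -1, 4, 1, -3, 1
d²: 4, 1, 16, 1, 9, 1; Σd² = 32
ρ = 1 − 6·32/(6·35) = 1 − 192/210 = 0.086

0.086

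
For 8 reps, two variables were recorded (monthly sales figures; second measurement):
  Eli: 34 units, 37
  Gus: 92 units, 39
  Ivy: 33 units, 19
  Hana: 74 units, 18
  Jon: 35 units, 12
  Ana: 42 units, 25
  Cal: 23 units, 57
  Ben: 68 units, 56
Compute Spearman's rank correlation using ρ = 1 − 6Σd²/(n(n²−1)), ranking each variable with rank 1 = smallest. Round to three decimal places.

-0.119

Ranks of variable 1: 3, 8, 2, 7, 4, 5, 1, 6
Ranks of variable 2: 5, 6, 3, 2, 1, 4, 8, 7
d = r₁ − r₂: -2, 2, -1, 5, 3, 1, -7, -1
d²: 4, 4, 1, 25, 9, 1, 49, 1; Σd² = 94
ρ = 1 − 6·94/(8·63) = 1 − 564/504 = -0.119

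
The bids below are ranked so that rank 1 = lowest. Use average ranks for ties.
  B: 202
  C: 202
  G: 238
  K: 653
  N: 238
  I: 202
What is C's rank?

Sorted (ascending): 202, 202, 202, 238, 238, 653
The 3 values of 202 occupy positions 1–3 → average rank 2.
The 2 values of 238 occupy positions 4–5 → average rank (4+5)/2 = 4.5.
C has value 202 → rank 2.

2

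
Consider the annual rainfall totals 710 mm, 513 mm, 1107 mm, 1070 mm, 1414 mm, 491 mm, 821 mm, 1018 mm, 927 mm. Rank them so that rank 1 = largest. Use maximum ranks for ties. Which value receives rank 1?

1414

Sorted (descending): 1414, 1107, 1070, 1018, 927, 821, 710, 513, 491
No ties — each value takes its position as its rank.
Rank 1 → value 1414.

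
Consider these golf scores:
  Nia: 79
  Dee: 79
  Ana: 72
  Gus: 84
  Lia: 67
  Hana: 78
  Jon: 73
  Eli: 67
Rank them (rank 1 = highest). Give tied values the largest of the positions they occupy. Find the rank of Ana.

6

Sorted (descending): 84, 79, 79, 78, 73, 72, 67, 67
The 2 values of 79 occupy positions 2–3 → each gets rank 3.
The 2 values of 67 occupy positions 7–8 → each gets rank 8.
Ana has value 72 → rank 6.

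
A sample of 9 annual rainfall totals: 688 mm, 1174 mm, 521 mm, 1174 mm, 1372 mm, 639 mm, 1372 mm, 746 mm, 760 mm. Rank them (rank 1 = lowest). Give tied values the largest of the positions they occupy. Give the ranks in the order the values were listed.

3, 7, 1, 7, 9, 2, 9, 4, 5

Sorted (ascending): 521, 639, 688, 746, 760, 1174, 1174, 1372, 1372
The 2 values of 1174 occupy positions 6–7 → each gets rank 7.
The 2 values of 1372 occupy positions 8–9 → each gets rank 9.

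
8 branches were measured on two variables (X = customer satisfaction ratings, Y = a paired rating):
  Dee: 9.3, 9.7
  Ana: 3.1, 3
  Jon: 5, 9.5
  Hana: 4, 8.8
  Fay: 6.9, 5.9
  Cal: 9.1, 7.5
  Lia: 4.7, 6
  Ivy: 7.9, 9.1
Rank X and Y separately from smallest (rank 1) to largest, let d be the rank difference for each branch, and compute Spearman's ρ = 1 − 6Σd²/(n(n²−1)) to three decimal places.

0.571

Ranks of variable 1: 8, 1, 4, 2, 5, 7, 3, 6
Ranks of variable 2: 8, 1, 7, 5, 2, 4, 3, 6
d = r₁ − r₂: 0, 0, -3, -3, 3, 3, 0, 0
d²: 0, 0, 9, 9, 9, 9, 0, 0; Σd² = 36
ρ = 1 − 6·36/(8·63) = 1 − 216/504 = 0.571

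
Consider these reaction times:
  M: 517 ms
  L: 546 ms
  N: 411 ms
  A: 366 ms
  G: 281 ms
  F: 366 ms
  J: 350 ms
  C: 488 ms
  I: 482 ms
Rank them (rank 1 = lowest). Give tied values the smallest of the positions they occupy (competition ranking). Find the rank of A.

Sorted (ascending): 281, 350, 366, 366, 411, 482, 488, 517, 546
The 2 values of 366 occupy positions 3–4 → each gets rank 3.
A has value 366 ms → rank 3.

3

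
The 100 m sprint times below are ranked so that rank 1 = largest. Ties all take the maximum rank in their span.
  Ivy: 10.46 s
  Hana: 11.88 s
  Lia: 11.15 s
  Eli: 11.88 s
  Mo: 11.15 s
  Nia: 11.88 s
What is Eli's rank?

Sorted (descending): 11.88, 11.88, 11.88, 11.15, 11.15, 10.46
The 3 values of 11.88 occupy positions 1–3 → each gets rank 3.
The 2 values of 11.15 occupy positions 4–5 → each gets rank 5.
Eli has value 11.88 s → rank 3.

3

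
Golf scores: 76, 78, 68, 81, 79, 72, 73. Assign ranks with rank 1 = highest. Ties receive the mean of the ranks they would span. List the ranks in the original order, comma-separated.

4, 3, 7, 1, 2, 6, 5

Sorted (descending): 81, 79, 78, 76, 73, 72, 68
No ties — each value takes its position as its rank.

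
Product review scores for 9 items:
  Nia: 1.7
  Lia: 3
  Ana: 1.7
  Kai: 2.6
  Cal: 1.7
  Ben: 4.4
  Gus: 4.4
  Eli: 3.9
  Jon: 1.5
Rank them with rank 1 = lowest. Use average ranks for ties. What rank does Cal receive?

3

Sorted (ascending): 1.5, 1.7, 1.7, 1.7, 2.6, 3, 3.9, 4.4, 4.4
The 3 values of 1.7 occupy positions 2–4 → average rank 3.
The 2 values of 4.4 occupy positions 8–9 → average rank (8+9)/2 = 8.5.
Cal has value 1.7 → rank 3.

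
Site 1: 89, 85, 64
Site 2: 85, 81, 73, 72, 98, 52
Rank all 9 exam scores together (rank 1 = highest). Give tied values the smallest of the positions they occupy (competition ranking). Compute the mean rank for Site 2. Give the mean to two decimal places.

5.17

Sorted (descending): 98, 89, 85, 85, 81, 73, 72, 64, 52
The 2 values of 85 occupy positions 3–4 → each gets rank 3.
Site 2 values → pooled ranks: 85→3, 81→5, 73→6, 72→7, 98→1, 52→9
Mean rank = (3 + 5 + 6 + 7 + 1 + 9) / 6 = 5.17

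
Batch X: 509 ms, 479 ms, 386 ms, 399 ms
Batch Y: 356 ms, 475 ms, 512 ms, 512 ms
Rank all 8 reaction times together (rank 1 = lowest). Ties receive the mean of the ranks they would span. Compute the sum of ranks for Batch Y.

Sorted (ascending): 356, 386, 399, 475, 479, 509, 512, 512
The 2 values of 512 occupy positions 7–8 → average rank (7+8)/2 = 7.5.
Batch Y values → pooled ranks: 356→1, 475→4, 512→7.5, 512→7.5
Rank sum = 1 + 4 + 7.5 + 7.5 = 20

20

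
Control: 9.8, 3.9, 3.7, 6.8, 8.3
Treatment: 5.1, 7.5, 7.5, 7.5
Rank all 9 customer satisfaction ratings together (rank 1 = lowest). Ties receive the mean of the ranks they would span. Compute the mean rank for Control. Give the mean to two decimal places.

4.80

Sorted (ascending): 3.7, 3.9, 5.1, 6.8, 7.5, 7.5, 7.5, 8.3, 9.8
The 3 values of 7.5 occupy positions 5–7 → average rank 6.
Control values → pooled ranks: 9.8→9, 3.9→2, 3.7→1, 6.8→4, 8.3→8
Mean rank = (9 + 2 + 1 + 4 + 8) / 5 = 4.80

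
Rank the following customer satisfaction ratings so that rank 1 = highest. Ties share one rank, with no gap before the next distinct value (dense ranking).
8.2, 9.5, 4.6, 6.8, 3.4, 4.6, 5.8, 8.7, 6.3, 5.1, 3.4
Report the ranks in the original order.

3, 1, 8, 4, 9, 8, 6, 2, 5, 7, 9

Sorted (descending): 9.5, 8.7, 8.2, 6.8, 6.3, 5.8, 5.1, 4.6, 4.6, 3.4, 3.4
The 2 values of 4.6 share dense rank 8.
The 2 values of 3.4 share dense rank 9.
Remaining distinct values take the next consecutive integers.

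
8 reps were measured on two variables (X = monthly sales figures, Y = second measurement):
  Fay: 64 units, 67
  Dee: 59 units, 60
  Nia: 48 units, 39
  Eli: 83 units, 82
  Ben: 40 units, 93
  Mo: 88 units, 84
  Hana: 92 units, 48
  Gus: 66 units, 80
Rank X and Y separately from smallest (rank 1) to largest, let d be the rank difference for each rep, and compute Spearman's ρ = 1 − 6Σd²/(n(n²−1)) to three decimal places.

Ranks of variable 1: 4, 3, 2, 6, 1, 7, 8, 5
Ranks of variable 2: 4, 3, 1, 6, 8, 7, 2, 5
d = r₁ − r₂: 0, 0, 1, 0, -7, 0, 6, 0
d²: 0, 0, 1, 0, 49, 0, 36, 0; Σd² = 86
ρ = 1 − 6·86/(8·63) = 1 − 516/504 = -0.024

-0.024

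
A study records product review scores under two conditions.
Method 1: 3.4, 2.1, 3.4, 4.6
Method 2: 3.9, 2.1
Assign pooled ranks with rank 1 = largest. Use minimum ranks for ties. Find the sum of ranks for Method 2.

Sorted (descending): 4.6, 3.9, 3.4, 3.4, 2.1, 2.1
The 2 values of 3.4 occupy positions 3–4 → each gets rank 3.
The 2 values of 2.1 occupy positions 5–6 → each gets rank 5.
Method 2 values → pooled ranks: 3.9→2, 2.1→5
Rank sum = 2 + 5 = 7

7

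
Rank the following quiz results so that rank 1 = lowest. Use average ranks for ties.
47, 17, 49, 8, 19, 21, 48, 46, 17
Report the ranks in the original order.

Sorted (ascending): 8, 17, 17, 19, 21, 46, 47, 48, 49
The 2 values of 17 occupy positions 2–3 → average rank (2+3)/2 = 2.5.

7, 2.5, 9, 1, 4, 5, 8, 6, 2.5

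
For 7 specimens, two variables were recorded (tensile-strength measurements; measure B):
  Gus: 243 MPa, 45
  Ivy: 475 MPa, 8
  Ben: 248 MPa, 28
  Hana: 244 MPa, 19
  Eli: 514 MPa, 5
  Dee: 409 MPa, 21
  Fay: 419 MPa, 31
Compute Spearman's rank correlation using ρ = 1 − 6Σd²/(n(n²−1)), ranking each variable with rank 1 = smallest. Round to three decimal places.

-0.679

Ranks of variable 1: 1, 6, 3, 2, 7, 4, 5
Ranks of variable 2: 7, 2, 5, 3, 1, 4, 6
d = r₁ − r₂: -6, 4, -2, -1, 6, 0, -1
d²: 36, 16, 4, 1, 36, 0, 1; Σd² = 94
ρ = 1 − 6·94/(7·48) = 1 − 564/336 = -0.679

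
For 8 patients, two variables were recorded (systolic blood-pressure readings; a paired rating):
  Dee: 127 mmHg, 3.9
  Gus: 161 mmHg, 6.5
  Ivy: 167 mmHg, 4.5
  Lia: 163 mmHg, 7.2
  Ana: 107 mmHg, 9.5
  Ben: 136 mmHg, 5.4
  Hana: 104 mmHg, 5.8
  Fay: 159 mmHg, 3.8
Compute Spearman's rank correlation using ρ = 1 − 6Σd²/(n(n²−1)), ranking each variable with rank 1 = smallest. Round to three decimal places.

-0.119

Ranks of variable 1: 3, 6, 8, 7, 2, 4, 1, 5
Ranks of variable 2: 2, 6, 3, 7, 8, 4, 5, 1
d = r₁ − r₂: 1, 0, 5, 0, -6, 0, -4, 4
d²: 1, 0, 25, 0, 36, 0, 16, 16; Σd² = 94
ρ = 1 − 6·94/(8·63) = 1 − 564/504 = -0.119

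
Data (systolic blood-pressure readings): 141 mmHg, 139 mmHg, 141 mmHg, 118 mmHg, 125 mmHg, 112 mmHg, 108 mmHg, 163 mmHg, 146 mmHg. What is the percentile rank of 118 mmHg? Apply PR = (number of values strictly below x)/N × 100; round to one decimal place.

N = 9.
Strictly below 118: 2. Equal to 118: 1.
PR = 2/9 × 100 = 22.2

22.2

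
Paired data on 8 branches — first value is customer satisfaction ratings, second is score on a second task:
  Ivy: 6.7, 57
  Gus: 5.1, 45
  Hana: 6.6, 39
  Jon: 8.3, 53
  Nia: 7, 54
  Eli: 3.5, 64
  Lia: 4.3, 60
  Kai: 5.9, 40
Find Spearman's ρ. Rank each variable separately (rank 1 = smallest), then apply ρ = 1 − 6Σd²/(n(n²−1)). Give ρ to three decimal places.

-0.357

Ranks of variable 1: 6, 3, 5, 8, 7, 1, 2, 4
Ranks of variable 2: 6, 3, 1, 4, 5, 8, 7, 2
d = r₁ − r₂: 0, 0, 4, 4, 2, -7, -5, 2
d²: 0, 0, 16, 16, 4, 49, 25, 4; Σd² = 114
ρ = 1 − 6·114/(8·63) = 1 − 684/504 = -0.357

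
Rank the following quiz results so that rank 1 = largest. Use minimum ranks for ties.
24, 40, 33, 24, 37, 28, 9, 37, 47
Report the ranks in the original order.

7, 2, 5, 7, 3, 6, 9, 3, 1

Sorted (descending): 47, 40, 37, 37, 33, 28, 24, 24, 9
The 2 values of 37 occupy positions 3–4 → each gets rank 3.
The 2 values of 24 occupy positions 7–8 → each gets rank 7.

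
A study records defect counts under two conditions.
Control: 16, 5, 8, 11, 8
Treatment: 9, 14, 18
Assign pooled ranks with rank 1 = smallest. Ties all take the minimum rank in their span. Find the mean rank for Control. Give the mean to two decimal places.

Sorted (ascending): 5, 8, 8, 9, 11, 14, 16, 18
The 2 values of 8 occupy positions 2–3 → each gets rank 2.
Control values → pooled ranks: 16→7, 5→1, 8→2, 11→5, 8→2
Mean rank = (7 + 1 + 2 + 5 + 2) / 5 = 3.40

3.40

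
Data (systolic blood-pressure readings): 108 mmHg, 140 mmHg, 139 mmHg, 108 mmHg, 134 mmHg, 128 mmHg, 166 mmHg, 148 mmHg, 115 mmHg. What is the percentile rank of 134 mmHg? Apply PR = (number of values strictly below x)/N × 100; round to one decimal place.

44.4

N = 9.
Strictly below 134: 4. Equal to 134: 1.
PR = 4/9 × 100 = 44.4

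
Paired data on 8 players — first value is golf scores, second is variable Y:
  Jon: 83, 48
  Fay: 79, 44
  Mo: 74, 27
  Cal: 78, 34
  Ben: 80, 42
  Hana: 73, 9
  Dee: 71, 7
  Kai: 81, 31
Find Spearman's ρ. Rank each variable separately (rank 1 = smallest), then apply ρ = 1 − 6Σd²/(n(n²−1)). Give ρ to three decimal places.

Ranks of variable 1: 8, 5, 3, 4, 6, 2, 1, 7
Ranks of variable 2: 8, 7, 3, 5, 6, 2, 1, 4
d = r₁ − r₂: 0, -2, 0, -1, 0, 0, 0, 3
d²: 0, 4, 0, 1, 0, 0, 0, 9; Σd² = 14
ρ = 1 − 6·14/(8·63) = 1 − 84/504 = 0.833

0.833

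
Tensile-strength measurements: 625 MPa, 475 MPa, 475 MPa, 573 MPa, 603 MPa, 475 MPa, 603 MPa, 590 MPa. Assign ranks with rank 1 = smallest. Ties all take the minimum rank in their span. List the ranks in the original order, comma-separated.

Sorted (ascending): 475, 475, 475, 573, 590, 603, 603, 625
The 3 values of 475 occupy positions 1–3 → each gets rank 1.
The 2 values of 603 occupy positions 6–7 → each gets rank 6.

8, 1, 1, 4, 6, 1, 6, 5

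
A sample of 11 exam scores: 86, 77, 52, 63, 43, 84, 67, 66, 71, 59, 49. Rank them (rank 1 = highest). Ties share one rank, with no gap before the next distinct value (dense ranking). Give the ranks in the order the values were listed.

Sorted (descending): 86, 84, 77, 71, 67, 66, 63, 59, 52, 49, 43
No ties — each value takes its position as its rank.

1, 3, 9, 7, 11, 2, 5, 6, 4, 8, 10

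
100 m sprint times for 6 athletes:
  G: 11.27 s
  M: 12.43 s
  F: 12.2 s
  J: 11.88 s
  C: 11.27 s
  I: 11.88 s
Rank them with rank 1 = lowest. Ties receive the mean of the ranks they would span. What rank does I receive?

3.5

Sorted (ascending): 11.27, 11.27, 11.88, 11.88, 12.2, 12.43
The 2 values of 11.27 occupy positions 1–2 → average rank (1+2)/2 = 1.5.
The 2 values of 11.88 occupy positions 3–4 → average rank (3+4)/2 = 3.5.
I has value 11.88 s → rank 3.5.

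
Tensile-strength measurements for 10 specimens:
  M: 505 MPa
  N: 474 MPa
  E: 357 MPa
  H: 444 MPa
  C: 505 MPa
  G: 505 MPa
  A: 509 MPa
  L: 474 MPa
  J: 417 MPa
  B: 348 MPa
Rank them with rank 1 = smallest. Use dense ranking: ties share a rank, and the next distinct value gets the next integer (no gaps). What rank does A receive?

7

Sorted (ascending): 348, 357, 417, 444, 474, 474, 505, 505, 505, 509
The 2 values of 474 share dense rank 5.
The 3 values of 505 share dense rank 6.
Remaining distinct values take the next consecutive integers.
A has value 509 MPa → rank 7.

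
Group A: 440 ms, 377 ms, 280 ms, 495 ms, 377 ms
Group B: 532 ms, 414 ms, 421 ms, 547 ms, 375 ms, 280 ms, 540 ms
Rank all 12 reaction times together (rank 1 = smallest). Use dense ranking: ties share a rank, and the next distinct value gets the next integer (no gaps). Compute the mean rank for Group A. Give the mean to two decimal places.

4.00

Sorted (ascending): 280, 280, 375, 377, 377, 414, 421, 440, 495, 532, 540, 547
The 2 values of 280 share dense rank 1.
The 2 values of 377 share dense rank 3.
Remaining distinct values take the next consecutive integers.
Group A values → pooled ranks: 440→6, 377→3, 280→1, 495→7, 377→3
Mean rank = (6 + 3 + 1 + 7 + 3) / 5 = 4.00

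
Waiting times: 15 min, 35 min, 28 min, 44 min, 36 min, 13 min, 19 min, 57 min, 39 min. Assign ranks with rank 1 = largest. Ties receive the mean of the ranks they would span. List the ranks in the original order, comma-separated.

Sorted (descending): 57, 44, 39, 36, 35, 28, 19, 15, 13
No ties — each value takes its position as its rank.

8, 5, 6, 2, 4, 9, 7, 1, 3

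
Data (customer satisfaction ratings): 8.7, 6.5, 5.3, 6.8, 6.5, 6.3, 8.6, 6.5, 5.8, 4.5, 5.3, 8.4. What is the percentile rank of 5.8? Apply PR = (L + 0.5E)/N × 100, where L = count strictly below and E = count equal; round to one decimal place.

29.2

N = 12.
Strictly below 5.8: 3. Equal to 5.8: 1.
PR = (3 + 0.5·1)/12 × 100 = 29.2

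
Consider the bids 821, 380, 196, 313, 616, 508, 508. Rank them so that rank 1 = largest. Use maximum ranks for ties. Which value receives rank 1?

821

Sorted (descending): 821, 616, 508, 508, 380, 313, 196
The 2 values of 508 occupy positions 3–4 → each gets rank 4.
Rank 1 → value 821.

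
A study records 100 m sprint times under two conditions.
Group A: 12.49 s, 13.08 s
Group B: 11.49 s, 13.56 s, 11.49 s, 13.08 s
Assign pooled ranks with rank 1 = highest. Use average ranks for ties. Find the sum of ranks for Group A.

6.5

Sorted (descending): 13.56, 13.08, 13.08, 12.49, 11.49, 11.49
The 2 values of 13.08 occupy positions 2–3 → average rank (2+3)/2 = 2.5.
The 2 values of 11.49 occupy positions 5–6 → average rank (5+6)/2 = 5.5.
Group A values → pooled ranks: 12.49→4, 13.08→2.5
Rank sum = 4 + 2.5 = 6.5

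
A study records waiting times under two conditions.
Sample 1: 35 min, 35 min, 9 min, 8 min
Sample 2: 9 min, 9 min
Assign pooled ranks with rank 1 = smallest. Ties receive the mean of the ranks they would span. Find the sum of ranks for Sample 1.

15

Sorted (ascending): 8, 9, 9, 9, 35, 35
The 3 values of 9 occupy positions 2–4 → average rank 3.
The 2 values of 35 occupy positions 5–6 → average rank (5+6)/2 = 5.5.
Sample 1 values → pooled ranks: 35→5.5, 35→5.5, 9→3, 8→1
Rank sum = 5.5 + 5.5 + 3 + 1 = 15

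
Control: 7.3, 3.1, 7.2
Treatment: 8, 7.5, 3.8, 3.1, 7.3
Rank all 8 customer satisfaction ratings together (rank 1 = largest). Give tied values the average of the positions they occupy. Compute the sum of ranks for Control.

16

Sorted (descending): 8, 7.5, 7.3, 7.3, 7.2, 3.8, 3.1, 3.1
The 2 values of 7.3 occupy positions 3–4 → average rank (3+4)/2 = 3.5.
The 2 values of 3.1 occupy positions 7–8 → average rank (7+8)/2 = 7.5.
Control values → pooled ranks: 7.3→3.5, 3.1→7.5, 7.2→5
Rank sum = 3.5 + 7.5 + 5 = 16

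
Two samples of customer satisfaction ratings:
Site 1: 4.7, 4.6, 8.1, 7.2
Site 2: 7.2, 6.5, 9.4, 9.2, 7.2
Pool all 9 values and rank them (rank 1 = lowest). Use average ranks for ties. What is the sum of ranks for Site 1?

Sorted (ascending): 4.6, 4.7, 6.5, 7.2, 7.2, 7.2, 8.1, 9.2, 9.4
The 3 values of 7.2 occupy positions 4–6 → average rank 5.
Site 1 values → pooled ranks: 4.7→2, 4.6→1, 8.1→7, 7.2→5
Rank sum = 2 + 1 + 7 + 5 = 15

15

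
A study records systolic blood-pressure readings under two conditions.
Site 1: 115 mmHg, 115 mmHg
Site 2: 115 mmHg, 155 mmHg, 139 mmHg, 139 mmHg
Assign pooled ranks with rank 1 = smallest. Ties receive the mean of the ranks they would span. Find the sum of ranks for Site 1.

Sorted (ascending): 115, 115, 115, 139, 139, 155
The 3 values of 115 occupy positions 1–3 → average rank 2.
The 2 values of 139 occupy positions 4–5 → average rank (4+5)/2 = 4.5.
Site 1 values → pooled ranks: 115→2, 115→2
Rank sum = 2 + 2 = 4

4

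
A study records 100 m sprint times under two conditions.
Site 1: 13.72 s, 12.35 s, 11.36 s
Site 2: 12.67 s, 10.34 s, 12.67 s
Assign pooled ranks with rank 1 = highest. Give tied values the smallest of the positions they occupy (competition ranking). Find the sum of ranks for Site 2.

10

Sorted (descending): 13.72, 12.67, 12.67, 12.35, 11.36, 10.34
The 2 values of 12.67 occupy positions 2–3 → each gets rank 2.
Site 2 values → pooled ranks: 12.67→2, 10.34→6, 12.67→2
Rank sum = 2 + 6 + 2 = 10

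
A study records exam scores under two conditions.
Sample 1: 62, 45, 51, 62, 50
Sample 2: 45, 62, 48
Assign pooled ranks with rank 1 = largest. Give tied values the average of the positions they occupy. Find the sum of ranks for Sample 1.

20.5

Sorted (descending): 62, 62, 62, 51, 50, 48, 45, 45
The 3 values of 62 occupy positions 1–3 → average rank 2.
The 2 values of 45 occupy positions 7–8 → average rank (7+8)/2 = 7.5.
Sample 1 values → pooled ranks: 62→2, 45→7.5, 51→4, 62→2, 50→5
Rank sum = 2 + 7.5 + 4 + 2 + 5 = 20.5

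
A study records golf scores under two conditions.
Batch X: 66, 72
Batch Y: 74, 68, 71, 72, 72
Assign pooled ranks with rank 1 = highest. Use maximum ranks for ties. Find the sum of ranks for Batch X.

11

Sorted (descending): 74, 72, 72, 72, 71, 68, 66
The 3 values of 72 occupy positions 2–4 → each gets rank 4.
Batch X values → pooled ranks: 66→7, 72→4
Rank sum = 7 + 4 = 11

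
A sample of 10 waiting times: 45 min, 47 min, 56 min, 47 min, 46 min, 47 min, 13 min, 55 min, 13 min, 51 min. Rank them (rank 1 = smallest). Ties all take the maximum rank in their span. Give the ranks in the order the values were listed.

Sorted (ascending): 13, 13, 45, 46, 47, 47, 47, 51, 55, 56
The 2 values of 13 occupy positions 1–2 → each gets rank 2.
The 3 values of 47 occupy positions 5–7 → each gets rank 7.

3, 7, 10, 7, 4, 7, 2, 9, 2, 8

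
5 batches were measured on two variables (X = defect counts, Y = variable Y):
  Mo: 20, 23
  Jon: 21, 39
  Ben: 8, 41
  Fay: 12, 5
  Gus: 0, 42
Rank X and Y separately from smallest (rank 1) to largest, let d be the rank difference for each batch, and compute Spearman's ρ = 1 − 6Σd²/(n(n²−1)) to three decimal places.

-0.600

Ranks of variable 1: 4, 5, 2, 3, 1
Ranks of variable 2: 2, 3, 4, 1, 5
d = r₁ − r₂: 2, 2, -2, 2, -4
d²: 4, 4, 4, 4, 16; Σd² = 32
ρ = 1 − 6·32/(5·24) = 1 − 192/120 = -0.600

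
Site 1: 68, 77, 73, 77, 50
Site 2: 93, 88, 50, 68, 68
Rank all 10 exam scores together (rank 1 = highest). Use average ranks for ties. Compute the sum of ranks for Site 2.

Sorted (descending): 93, 88, 77, 77, 73, 68, 68, 68, 50, 50
The 2 values of 77 occupy positions 3–4 → average rank (3+4)/2 = 3.5.
The 3 values of 68 occupy positions 6–8 → average rank 7.
The 2 values of 50 occupy positions 9–10 → average rank (9+10)/2 = 9.5.
Site 2 values → pooled ranks: 93→1, 88→2, 50→9.5, 68→7, 68→7
Rank sum = 1 + 2 + 9.5 + 7 + 7 = 26.5

26.5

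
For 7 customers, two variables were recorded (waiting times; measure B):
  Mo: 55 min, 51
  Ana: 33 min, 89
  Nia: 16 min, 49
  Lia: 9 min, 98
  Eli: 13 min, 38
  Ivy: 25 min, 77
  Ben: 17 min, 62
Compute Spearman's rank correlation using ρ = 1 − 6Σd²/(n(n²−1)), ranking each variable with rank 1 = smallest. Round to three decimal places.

0.036

Ranks of variable 1: 7, 6, 3, 1, 2, 5, 4
Ranks of variable 2: 3, 6, 2, 7, 1, 5, 4
d = r₁ − r₂: 4, 0, 1, -6, 1, 0, 0
d²: 16, 0, 1, 36, 1, 0, 0; Σd² = 54
ρ = 1 − 6·54/(7·48) = 1 − 324/336 = 0.036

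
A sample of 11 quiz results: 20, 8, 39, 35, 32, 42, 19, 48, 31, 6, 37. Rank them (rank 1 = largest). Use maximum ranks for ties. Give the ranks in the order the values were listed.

8, 10, 3, 5, 6, 2, 9, 1, 7, 11, 4

Sorted (descending): 48, 42, 39, 37, 35, 32, 31, 20, 19, 8, 6
No ties — each value takes its position as its rank.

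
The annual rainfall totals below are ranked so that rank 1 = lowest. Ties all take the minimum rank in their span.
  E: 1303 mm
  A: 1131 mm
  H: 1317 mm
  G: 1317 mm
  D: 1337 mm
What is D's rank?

5

Sorted (ascending): 1131, 1303, 1317, 1317, 1337
The 2 values of 1317 occupy positions 3–4 → each gets rank 3.
D has value 1337 mm → rank 5.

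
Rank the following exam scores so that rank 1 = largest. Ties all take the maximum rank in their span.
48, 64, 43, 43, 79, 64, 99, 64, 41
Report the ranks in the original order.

6, 5, 8, 8, 2, 5, 1, 5, 9

Sorted (descending): 99, 79, 64, 64, 64, 48, 43, 43, 41
The 3 values of 64 occupy positions 3–5 → each gets rank 5.
The 2 values of 43 occupy positions 7–8 → each gets rank 8.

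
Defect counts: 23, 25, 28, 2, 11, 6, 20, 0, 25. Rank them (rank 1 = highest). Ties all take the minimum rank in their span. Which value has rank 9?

0

Sorted (descending): 28, 25, 25, 23, 20, 11, 6, 2, 0
The 2 values of 25 occupy positions 2–3 → each gets rank 2.
Rank 9 → value 0.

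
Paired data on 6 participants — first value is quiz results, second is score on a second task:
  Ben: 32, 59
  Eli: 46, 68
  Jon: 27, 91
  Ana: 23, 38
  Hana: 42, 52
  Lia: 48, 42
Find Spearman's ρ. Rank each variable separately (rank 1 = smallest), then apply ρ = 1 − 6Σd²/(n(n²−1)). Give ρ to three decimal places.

0.029

Ranks of variable 1: 3, 5, 2, 1, 4, 6
Ranks of variable 2: 4, 5, 6, 1, 3, 2
d = r₁ − r₂: -1, 0, -4, 0, 1, 4
d²: 1, 0, 16, 0, 1, 16; Σd² = 34
ρ = 1 − 6·34/(6·35) = 1 − 204/210 = 0.029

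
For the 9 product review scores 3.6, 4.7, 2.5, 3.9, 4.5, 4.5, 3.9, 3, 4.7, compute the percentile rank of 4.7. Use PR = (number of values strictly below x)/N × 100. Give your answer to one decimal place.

N = 9.
Strictly below 4.7: 7. Equal to 4.7: 2.
PR = 7/9 × 100 = 77.8

77.8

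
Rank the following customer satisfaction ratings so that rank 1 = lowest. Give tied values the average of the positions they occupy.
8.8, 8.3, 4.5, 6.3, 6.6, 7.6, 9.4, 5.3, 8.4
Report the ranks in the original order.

8, 6, 1, 3, 4, 5, 9, 2, 7

Sorted (ascending): 4.5, 5.3, 6.3, 6.6, 7.6, 8.3, 8.4, 8.8, 9.4
No ties — each value takes its position as its rank.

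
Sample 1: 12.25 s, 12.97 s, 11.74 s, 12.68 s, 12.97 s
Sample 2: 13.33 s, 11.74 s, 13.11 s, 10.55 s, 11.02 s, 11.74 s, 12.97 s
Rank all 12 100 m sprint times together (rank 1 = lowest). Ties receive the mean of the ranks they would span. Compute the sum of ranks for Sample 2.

Sorted (ascending): 10.55, 11.02, 11.74, 11.74, 11.74, 12.25, 12.68, 12.97, 12.97, 12.97, 13.11, 13.33
The 3 values of 11.74 occupy positions 3–5 → average rank 4.
The 3 values of 12.97 occupy positions 8–10 → average rank 9.
Sample 2 values → pooled ranks: 13.33→12, 11.74→4, 13.11→11, 10.55→1, 11.02→2, 11.74→4, 12.97→9
Rank sum = 12 + 4 + 11 + 1 + 2 + 4 + 9 = 43

43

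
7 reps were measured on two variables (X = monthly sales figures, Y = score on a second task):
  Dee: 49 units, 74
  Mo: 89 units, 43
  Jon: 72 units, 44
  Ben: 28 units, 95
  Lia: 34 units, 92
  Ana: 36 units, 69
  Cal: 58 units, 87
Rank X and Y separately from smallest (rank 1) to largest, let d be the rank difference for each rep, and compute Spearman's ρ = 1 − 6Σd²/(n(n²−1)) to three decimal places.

-0.857

Ranks of variable 1: 4, 7, 6, 1, 2, 3, 5
Ranks of variable 2: 4, 1, 2, 7, 6, 3, 5
d = r₁ − r₂: 0, 6, 4, -6, -4, 0, 0
d²: 0, 36, 16, 36, 16, 0, 0; Σd² = 104
ρ = 1 − 6·104/(7·48) = 1 − 624/336 = -0.857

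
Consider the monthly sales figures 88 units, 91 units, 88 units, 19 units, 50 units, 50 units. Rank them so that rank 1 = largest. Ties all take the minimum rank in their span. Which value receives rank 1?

91

Sorted (descending): 91, 88, 88, 50, 50, 19
The 2 values of 88 occupy positions 2–3 → each gets rank 2.
The 2 values of 50 occupy positions 4–5 → each gets rank 4.
Rank 1 → value 91.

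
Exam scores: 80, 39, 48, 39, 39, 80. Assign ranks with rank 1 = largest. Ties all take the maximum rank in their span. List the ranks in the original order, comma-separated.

2, 6, 3, 6, 6, 2

Sorted (descending): 80, 80, 48, 39, 39, 39
The 2 values of 80 occupy positions 1–2 → each gets rank 2.
The 3 values of 39 occupy positions 4–6 → each gets rank 6.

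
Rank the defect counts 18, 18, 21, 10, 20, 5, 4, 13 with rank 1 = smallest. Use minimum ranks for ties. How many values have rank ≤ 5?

Sorted (ascending): 4, 5, 10, 13, 18, 18, 20, 21
The 2 values of 18 occupy positions 5–6 → each gets rank 5.
Ranks ≤ 5: {1, 2, 3, 4, 5, 5} → 6 values.

6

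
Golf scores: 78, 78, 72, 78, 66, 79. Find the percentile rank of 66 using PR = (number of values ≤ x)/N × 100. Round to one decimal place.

16.7

N = 6.
Strictly below 66: 0. Equal to 66: 1.
PR = 1/6 × 100 = 16.7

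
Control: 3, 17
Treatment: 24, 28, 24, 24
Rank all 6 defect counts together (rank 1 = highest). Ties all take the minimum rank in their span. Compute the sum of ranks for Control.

11

Sorted (descending): 28, 24, 24, 24, 17, 3
The 3 values of 24 occupy positions 2–4 → each gets rank 2.
Control values → pooled ranks: 3→6, 17→5
Rank sum = 6 + 5 = 11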